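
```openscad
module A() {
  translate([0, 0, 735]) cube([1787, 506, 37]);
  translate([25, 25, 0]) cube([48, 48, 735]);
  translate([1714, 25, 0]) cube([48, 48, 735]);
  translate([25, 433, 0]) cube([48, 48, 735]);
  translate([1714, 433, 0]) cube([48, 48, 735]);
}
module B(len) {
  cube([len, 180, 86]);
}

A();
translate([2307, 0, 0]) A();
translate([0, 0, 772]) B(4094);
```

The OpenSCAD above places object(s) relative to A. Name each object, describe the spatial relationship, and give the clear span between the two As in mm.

Second table starts at x = 2307; first ends at x = 1787; clear span = 2307 − 1787 = 520 mm.

A is a table. B is a beam. A beam spans the tops of two tables. The clear span between the two tables is 520 mm.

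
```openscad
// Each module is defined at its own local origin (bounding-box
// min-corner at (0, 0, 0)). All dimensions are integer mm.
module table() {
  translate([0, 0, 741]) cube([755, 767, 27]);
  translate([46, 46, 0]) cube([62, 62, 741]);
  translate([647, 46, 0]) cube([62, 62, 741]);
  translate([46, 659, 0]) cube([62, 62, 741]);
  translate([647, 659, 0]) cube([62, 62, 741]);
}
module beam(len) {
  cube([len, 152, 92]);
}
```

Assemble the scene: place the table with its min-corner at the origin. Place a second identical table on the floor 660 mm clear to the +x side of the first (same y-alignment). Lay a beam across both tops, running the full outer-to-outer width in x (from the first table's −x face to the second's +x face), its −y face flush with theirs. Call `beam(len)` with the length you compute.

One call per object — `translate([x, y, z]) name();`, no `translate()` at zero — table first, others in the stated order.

table();
translate([1415, 0, 0]) table();
translate([0, 0, 768]) beam(2170);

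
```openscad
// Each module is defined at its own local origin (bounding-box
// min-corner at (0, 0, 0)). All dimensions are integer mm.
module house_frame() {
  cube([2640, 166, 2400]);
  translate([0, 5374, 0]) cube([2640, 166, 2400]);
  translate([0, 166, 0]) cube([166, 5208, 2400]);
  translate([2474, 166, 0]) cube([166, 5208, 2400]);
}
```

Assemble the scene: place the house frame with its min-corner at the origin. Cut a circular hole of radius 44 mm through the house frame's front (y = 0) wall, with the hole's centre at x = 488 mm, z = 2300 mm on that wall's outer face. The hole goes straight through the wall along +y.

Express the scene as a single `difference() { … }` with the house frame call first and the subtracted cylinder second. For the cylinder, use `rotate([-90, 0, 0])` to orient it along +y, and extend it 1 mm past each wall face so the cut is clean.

difference() {
  house_frame();
  translate([488, -1, 2300]) rotate([-90, 0, 0]) cylinder(h = 168, r = 44);
}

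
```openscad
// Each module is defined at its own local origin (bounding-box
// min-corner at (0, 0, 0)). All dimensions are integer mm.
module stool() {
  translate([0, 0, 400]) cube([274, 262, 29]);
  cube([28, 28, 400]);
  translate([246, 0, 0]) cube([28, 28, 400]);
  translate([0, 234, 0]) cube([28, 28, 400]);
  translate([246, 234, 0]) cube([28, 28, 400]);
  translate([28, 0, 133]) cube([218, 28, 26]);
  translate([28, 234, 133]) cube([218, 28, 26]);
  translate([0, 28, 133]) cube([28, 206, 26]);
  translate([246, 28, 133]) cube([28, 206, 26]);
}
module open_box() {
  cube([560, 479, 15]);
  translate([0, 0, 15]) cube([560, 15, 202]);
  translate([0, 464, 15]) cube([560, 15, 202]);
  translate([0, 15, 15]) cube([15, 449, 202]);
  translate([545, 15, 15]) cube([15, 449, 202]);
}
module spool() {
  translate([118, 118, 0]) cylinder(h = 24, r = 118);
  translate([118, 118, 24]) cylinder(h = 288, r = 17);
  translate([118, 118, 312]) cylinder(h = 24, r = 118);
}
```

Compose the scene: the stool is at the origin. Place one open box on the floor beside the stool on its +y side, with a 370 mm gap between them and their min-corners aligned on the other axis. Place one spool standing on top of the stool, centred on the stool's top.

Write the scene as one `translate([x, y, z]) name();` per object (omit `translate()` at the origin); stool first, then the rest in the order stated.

stool();
translate([0, 632, 0]) open_box();
translate([19, 13, 429]) spool();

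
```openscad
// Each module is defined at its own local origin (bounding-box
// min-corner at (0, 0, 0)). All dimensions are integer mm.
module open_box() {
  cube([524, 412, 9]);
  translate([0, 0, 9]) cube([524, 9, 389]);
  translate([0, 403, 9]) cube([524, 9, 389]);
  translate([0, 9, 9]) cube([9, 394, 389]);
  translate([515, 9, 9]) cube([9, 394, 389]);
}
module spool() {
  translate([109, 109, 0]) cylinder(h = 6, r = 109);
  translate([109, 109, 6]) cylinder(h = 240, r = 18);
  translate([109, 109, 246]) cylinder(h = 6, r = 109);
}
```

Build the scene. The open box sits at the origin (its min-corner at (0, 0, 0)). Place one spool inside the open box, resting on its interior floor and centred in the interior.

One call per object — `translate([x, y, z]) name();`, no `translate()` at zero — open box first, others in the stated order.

open_box();
translate([153, 97, 9]) spool();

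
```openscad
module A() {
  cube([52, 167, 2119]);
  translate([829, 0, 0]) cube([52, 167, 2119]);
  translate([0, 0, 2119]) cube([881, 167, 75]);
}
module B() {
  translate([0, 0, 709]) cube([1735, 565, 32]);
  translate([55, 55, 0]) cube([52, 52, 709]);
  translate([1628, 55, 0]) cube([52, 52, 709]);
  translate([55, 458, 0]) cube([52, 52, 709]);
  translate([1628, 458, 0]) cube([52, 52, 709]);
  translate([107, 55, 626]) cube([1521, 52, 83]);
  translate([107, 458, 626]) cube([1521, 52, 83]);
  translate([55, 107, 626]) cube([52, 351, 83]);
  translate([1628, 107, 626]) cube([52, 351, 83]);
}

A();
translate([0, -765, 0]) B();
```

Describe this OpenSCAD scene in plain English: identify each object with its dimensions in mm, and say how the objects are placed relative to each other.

A is a rectangular door frame: two vertical jambs of 52×167 mm section, 2119 mm tall, with a clear opening 777 mm wide between their inner faces. A header 75 mm tall and 167 mm deep lies on top of the jambs and spans the full outside width.

B is a rectangular dining table. The top is 1735×565×32 mm with its upper surface at z = 741 mm. It stands on four 52×52 mm square legs, each inset 55 mm from the nearest pair of top edges, running from the floor to the underside of the top. Four apron rails, 52 mm thick and 83 mm tall, run between adjacent legs with their top edges flush with the underside of the top and their outer faces flush with the legs' outer faces.

The table is on the floor beside the door frame on its −y side.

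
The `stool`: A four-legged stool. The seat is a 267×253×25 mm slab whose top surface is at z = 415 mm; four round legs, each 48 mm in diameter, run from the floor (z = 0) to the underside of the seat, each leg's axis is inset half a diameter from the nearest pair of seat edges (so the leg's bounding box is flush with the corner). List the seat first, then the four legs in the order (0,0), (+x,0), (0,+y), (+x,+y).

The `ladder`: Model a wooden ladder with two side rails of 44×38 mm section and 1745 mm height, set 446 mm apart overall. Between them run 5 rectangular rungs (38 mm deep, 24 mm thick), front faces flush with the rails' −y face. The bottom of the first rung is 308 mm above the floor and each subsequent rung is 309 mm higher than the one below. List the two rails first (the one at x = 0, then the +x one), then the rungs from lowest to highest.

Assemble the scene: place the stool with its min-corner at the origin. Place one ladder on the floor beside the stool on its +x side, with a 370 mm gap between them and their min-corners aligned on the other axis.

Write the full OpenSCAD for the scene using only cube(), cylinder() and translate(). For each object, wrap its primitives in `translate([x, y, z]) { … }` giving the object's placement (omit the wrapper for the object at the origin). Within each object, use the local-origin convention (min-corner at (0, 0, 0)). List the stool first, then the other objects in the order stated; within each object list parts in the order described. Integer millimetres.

translate([0, 0, 390]) cube([267, 253, 25]);
translate([24, 24, 0]) cylinder(h = 390, r = 24);
translate([243, 24, 0]) cylinder(h = 390, r = 24);
translate([24, 229, 0]) cylinder(h = 390, r = 24);
translate([243, 229, 0]) cylinder(h = 390, r = 24);
translate([637, 0, 0]) {
  cube([44, 38, 1745]);
  translate([402, 0, 0]) cube([44, 38, 1745]);
  translate([44, 0, 308]) cube([358, 38, 24]);
  translate([44, 0, 617]) cube([358, 38, 24]);
  translate([44, 0, 926]) cube([358, 38, 24]);
  translate([44, 0, 1235]) cube([358, 38, 24]);
  translate([44, 0, 1544]) cube([358, 38, 24]);
}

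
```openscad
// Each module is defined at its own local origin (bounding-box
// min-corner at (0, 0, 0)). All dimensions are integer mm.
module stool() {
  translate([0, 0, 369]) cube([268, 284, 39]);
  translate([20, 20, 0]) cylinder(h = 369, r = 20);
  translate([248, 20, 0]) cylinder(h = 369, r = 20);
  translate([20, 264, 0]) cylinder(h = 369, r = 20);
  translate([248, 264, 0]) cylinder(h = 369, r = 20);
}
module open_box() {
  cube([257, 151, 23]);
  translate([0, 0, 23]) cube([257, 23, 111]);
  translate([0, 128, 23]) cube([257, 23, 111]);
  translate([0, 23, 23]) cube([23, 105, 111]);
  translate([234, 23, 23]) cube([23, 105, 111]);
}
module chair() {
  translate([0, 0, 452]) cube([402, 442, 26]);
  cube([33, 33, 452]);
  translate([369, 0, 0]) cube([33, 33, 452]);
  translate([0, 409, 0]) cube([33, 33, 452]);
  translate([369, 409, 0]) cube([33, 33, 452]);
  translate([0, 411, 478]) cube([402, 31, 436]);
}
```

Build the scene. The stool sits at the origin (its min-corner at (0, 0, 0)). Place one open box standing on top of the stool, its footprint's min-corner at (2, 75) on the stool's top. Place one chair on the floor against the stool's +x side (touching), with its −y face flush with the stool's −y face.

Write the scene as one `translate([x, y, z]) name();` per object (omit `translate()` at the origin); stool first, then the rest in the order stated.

stool();
translate([2, 75, 408]) open_box();
translate([268, 0, 0]) chair();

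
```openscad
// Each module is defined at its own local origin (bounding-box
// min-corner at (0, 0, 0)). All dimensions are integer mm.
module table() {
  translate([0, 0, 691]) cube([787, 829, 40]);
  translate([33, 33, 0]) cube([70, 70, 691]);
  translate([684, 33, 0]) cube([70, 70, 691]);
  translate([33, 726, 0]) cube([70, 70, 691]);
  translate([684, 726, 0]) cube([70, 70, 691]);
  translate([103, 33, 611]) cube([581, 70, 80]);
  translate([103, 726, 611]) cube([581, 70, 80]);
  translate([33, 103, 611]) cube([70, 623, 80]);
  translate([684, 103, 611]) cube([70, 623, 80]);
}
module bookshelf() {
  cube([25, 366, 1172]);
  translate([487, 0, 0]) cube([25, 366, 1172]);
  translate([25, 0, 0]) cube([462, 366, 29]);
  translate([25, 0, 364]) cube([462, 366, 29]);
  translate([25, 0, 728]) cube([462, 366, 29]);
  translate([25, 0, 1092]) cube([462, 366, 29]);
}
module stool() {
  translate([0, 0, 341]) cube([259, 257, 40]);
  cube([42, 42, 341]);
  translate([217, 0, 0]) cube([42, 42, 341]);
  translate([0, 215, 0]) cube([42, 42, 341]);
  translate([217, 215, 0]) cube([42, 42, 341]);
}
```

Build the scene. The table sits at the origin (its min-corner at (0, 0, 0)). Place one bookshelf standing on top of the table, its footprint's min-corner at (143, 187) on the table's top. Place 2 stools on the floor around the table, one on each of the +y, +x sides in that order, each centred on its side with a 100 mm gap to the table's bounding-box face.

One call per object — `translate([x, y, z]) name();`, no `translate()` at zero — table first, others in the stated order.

table();
translate([143, 187, 731]) bookshelf();
translate([264, 929, 0]) stool();
translate([887, 286, 0]) stool();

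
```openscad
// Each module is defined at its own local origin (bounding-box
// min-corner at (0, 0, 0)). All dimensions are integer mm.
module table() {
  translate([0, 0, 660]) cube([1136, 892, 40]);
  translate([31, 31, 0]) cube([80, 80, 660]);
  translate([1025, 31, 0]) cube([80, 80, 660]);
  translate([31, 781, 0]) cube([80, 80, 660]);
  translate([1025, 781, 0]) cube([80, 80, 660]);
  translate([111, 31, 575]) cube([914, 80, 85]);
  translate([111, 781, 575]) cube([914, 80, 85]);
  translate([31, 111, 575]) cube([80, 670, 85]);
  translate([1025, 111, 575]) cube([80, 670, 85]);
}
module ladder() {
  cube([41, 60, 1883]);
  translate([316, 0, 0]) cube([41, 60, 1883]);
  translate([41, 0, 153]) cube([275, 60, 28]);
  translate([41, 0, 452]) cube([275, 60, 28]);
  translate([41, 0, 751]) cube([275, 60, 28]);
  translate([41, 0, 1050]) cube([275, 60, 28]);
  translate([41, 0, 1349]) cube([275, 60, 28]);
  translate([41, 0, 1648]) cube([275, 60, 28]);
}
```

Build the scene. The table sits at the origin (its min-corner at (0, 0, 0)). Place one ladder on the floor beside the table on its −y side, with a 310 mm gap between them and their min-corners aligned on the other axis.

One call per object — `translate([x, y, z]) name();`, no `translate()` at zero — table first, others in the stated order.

table();
translate([0, -370, 0]) ladder();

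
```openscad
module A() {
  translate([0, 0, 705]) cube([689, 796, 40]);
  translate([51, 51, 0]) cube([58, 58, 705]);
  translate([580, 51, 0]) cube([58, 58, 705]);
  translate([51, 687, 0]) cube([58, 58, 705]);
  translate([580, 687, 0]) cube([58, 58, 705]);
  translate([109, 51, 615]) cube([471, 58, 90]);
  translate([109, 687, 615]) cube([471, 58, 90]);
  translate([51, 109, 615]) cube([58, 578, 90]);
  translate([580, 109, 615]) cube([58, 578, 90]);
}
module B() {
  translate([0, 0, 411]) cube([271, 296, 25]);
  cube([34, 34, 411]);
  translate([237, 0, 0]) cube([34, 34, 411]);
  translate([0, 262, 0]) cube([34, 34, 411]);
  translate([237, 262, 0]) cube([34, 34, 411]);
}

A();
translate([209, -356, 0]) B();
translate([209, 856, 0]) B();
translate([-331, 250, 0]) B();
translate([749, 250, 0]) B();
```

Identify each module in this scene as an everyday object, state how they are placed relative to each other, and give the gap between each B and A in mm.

Each stool's nearest face is 60 mm from the table's bounding box.

A is a table. B is a stool. Four stools sit around the table at the −y, +y, −x, +x sides. The gap between each stool and the table is 60 mm.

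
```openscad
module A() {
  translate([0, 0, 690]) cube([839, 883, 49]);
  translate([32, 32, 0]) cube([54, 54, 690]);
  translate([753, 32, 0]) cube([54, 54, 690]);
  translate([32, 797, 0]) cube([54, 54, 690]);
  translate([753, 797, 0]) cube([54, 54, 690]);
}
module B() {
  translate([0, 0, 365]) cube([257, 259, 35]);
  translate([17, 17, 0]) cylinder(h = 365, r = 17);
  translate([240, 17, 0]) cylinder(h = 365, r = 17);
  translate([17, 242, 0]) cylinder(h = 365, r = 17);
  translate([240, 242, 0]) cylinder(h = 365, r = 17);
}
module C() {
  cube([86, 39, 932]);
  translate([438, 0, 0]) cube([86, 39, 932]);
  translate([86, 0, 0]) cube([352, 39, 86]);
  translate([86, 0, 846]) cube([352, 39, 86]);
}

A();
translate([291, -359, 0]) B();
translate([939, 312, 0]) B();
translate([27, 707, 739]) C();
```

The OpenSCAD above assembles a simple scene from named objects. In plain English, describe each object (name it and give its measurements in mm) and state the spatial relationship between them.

A is a table with a 839×883 mm rectangular top, 49 mm thick, top surface at z = 739 mm, supported by four 54×54 mm square legs, each inset 32 mm from the nearest pair of top edges, running from the floor.

B is a four-legged stool. The seat is 257×259 mm, 35 mm thick, top at z = 400 mm. It stands on four round legs, each 34 mm in diameter, from z = 0 to the seat underside, each leg's axis is inset half a diameter from the nearest pair of seat edges (so the leg's bounding box is flush with the corner).

C is a picture frame with a 352×760 mm rectangular opening (x by z) and a uniform 86 mm border on every side. Frame depth is 39 mm along y. It is built from two vertical stiles running the full outside height and two horizontal rails spanning the gap between the stiles.

Two stools sit around the table at the −y, +x sides. The picture frame is on top of the table.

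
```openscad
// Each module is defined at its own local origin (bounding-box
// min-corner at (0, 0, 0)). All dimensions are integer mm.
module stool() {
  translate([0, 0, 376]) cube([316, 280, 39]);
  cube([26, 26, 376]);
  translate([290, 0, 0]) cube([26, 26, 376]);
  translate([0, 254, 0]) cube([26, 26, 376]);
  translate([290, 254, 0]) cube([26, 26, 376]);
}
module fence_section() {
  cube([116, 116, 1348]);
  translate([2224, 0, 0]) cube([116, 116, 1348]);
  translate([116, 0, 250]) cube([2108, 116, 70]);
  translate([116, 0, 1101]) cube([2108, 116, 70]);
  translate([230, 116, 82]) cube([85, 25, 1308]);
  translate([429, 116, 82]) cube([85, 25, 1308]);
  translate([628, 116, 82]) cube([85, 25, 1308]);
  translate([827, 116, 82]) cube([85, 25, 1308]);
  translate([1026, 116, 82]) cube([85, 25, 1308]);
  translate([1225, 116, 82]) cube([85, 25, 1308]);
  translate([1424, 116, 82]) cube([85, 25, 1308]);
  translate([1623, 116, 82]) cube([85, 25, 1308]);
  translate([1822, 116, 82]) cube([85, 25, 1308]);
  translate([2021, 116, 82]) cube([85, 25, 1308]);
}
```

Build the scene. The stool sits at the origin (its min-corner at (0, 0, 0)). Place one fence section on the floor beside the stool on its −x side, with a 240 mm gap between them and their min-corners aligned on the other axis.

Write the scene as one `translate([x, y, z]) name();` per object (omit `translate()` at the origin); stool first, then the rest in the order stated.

stool();
translate([-2580, 0, 0]) fence_section();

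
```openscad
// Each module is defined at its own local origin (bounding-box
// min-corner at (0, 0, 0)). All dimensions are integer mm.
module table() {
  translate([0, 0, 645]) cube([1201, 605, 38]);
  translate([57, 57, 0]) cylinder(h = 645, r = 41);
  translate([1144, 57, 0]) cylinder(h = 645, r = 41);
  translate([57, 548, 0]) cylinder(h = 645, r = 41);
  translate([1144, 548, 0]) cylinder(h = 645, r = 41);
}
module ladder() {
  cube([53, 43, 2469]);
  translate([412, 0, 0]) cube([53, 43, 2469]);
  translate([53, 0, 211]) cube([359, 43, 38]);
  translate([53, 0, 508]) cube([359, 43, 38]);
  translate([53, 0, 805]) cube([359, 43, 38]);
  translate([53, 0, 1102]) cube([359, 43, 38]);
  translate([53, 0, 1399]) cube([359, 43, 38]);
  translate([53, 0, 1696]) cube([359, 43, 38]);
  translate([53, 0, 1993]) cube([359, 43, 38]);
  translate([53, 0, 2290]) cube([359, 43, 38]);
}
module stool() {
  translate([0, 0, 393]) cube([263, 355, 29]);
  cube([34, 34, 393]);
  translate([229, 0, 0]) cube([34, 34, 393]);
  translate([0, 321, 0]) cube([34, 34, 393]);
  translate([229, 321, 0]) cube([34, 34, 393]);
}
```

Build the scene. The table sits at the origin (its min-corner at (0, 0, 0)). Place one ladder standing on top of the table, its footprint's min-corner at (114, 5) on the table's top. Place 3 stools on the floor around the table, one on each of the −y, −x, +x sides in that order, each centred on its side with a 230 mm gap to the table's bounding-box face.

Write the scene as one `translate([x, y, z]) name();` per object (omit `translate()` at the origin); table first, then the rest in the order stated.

table();
translate([114, 5, 683]) ladder();
translate([469, -585, 0]) stool();
translate([-493, 125, 0]) stool();
translate([1431, 125, 0]) stool();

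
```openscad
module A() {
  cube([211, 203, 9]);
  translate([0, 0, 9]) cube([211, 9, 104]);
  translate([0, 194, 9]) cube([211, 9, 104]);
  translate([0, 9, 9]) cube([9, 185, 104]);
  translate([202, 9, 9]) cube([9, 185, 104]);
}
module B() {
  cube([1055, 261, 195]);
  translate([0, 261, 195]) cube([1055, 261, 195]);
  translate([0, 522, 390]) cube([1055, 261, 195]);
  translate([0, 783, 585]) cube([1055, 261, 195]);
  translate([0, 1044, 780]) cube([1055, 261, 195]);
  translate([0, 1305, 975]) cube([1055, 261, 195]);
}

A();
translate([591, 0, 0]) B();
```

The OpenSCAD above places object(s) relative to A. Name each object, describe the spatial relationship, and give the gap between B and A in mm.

The staircase's nearest face is 380 mm from the open box's +x face.

A is an open box. B is a staircase. The staircase is on the floor beside the open box on its +x side. The gap between the staircase and the open box is 380 mm.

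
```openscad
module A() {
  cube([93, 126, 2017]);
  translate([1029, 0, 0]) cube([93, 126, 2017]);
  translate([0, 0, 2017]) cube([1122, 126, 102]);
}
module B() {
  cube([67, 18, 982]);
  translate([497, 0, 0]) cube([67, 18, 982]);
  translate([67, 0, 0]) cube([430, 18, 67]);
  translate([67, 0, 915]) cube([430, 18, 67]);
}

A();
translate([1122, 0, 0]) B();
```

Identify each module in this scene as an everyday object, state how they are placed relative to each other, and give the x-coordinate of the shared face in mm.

A is a door frame. B is a picture frame. The picture frame is against the door frame's +x side, with their −y faces flush. The x-coordinate of the shared face is 1122 mm.

The door frame's +x face and the picture frame's −x face are both at x = 1122 mm.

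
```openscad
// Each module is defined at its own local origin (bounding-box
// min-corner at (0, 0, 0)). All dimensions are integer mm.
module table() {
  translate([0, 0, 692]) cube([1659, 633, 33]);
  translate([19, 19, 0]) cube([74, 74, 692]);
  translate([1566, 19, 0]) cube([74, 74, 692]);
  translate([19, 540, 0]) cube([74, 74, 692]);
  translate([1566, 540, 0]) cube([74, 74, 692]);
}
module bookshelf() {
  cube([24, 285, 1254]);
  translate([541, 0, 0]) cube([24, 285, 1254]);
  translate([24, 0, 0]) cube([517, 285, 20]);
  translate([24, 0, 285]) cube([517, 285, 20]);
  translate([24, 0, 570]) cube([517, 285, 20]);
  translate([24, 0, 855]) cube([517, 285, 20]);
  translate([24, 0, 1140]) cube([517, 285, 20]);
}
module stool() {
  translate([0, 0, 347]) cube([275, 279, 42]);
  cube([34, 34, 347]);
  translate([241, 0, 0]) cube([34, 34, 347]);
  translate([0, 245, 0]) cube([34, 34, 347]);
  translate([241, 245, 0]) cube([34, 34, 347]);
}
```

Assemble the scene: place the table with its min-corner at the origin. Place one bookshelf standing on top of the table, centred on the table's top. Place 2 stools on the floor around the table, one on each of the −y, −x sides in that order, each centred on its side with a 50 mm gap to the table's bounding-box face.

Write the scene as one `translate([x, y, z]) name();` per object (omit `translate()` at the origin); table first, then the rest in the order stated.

table();
translate([547, 174, 725]) bookshelf();
translate([692, -329, 0]) stool();
translate([-325, 177, 0]) stool();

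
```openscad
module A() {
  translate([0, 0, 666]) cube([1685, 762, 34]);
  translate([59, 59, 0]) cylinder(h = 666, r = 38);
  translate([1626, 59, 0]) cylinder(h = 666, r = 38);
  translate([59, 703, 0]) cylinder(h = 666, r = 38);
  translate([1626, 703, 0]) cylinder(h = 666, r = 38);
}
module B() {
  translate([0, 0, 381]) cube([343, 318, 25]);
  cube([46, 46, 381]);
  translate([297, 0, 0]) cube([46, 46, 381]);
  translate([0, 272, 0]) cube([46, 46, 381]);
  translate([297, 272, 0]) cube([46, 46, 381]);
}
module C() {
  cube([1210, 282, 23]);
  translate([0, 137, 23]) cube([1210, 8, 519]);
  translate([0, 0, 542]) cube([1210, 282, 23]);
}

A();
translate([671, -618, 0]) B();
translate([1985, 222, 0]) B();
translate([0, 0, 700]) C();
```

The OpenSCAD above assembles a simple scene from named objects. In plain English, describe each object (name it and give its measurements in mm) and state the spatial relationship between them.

A is a table: top 1685 mm (x) × 762 mm (y), 34 mm thick, upper face at z = 700 mm, on four round legs of 76 mm diameter, each leg's bounding box inset 21 mm from the nearest pair of top edges, running from z = 0 to the bottom of the top.

B is a simple wooden stool: a rectangular seat 343 mm (x) by 318 mm (y), 25 mm thick, top face at z = 406 mm, on four square legs, each 46×46 mm in cross-section. The legs rest on z = 0, each flush with a corner of the seat.

C is an I-beam lying along x, 1210 mm long. Overall section height 565 mm. Two flanges 282 mm wide (y) and 23 mm thick, one on the floor and one at the top; a web 8 mm thick runs between them, centred on the flange width.

Two stools sit around the table at the −y, +x sides. The I-beam is on top of the table.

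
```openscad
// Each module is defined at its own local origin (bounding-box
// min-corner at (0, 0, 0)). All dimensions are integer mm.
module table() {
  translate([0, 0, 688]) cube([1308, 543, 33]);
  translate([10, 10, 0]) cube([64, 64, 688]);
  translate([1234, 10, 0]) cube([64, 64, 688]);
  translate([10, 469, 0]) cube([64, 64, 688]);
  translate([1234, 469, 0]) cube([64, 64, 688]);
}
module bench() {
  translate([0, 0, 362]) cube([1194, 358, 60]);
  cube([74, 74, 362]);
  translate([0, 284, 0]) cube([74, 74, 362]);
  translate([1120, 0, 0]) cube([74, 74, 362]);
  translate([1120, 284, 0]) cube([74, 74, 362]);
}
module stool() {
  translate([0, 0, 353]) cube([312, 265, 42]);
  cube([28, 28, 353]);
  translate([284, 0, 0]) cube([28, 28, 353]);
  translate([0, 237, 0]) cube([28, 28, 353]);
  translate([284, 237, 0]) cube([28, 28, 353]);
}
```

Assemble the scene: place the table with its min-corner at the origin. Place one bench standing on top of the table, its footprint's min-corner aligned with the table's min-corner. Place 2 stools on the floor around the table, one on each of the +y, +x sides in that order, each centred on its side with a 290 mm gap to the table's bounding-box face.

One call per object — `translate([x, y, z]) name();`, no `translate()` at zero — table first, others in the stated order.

table();
translate([0, 0, 721]) bench();
translate([498, 833, 0]) stool();
translate([1598, 139, 0]) stool();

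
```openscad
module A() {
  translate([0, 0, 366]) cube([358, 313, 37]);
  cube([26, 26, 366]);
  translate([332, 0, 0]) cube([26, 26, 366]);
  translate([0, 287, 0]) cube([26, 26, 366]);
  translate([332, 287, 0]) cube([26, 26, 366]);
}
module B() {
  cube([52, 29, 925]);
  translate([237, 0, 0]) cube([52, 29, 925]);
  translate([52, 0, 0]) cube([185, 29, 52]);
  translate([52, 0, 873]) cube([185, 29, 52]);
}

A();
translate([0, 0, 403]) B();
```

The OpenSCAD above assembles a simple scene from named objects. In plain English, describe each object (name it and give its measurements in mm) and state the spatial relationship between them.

A is a four-legged stool. The seat is 358×313 mm, 37 mm thick, top at z = 403 mm. It stands on four square legs, each 26×26 mm in cross-section, from z = 0 to the seat underside, each flush with a corner of the seat.

B is a rectangular picture frame lying in the x–z plane (depth along y). The opening is 185 mm wide (x) by 821 mm tall (z), surrounded by a border 52 mm wide on all four sides. The frame is 29 mm deep and is made of two full-height vertical stiles with two horizontal rails fitted between them.

The picture frame is on top of the stool.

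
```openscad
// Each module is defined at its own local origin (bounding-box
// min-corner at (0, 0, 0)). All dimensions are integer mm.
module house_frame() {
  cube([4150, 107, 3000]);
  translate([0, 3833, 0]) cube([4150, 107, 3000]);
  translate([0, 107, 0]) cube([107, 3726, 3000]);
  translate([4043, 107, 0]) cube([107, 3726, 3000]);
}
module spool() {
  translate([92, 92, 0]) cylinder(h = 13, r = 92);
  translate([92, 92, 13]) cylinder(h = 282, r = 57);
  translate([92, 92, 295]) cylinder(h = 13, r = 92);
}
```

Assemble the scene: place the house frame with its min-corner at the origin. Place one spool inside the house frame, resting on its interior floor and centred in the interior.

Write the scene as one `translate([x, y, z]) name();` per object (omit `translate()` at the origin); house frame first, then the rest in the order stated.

house_frame();
translate([1983, 1878, 0]) spool();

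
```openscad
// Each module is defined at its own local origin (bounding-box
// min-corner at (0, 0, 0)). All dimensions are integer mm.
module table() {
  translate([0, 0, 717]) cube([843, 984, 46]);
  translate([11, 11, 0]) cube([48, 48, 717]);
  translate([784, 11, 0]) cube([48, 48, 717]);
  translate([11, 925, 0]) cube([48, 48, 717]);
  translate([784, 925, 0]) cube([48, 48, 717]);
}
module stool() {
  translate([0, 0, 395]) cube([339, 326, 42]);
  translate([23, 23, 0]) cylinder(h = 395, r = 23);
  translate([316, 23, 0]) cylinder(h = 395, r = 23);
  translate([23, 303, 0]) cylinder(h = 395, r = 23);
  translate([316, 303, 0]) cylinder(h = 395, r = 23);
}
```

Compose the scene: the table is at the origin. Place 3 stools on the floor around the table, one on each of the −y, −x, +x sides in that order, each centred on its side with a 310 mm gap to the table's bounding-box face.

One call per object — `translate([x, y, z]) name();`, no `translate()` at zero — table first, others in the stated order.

table();
translate([252, -636, 0]) stool();
translate([-649, 329, 0]) stool();
translate([1153, 329, 0]) stool();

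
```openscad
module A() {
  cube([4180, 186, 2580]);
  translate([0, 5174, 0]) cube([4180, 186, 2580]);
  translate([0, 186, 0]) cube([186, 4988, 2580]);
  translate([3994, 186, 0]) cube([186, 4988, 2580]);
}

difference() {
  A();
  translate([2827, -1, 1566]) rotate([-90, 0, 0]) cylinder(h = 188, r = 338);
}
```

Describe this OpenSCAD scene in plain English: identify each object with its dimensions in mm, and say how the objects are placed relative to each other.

A is a box-shaped house frame (walls only): outside footprint 4180×5360 mm, wall height 2580 mm, wall thickness 186 mm. The two y-facing walls run the full x-width; the two x-facing walls fit between the inner faces of the y-facing walls.

The house frame has a circular hole of radius 338 mm through its front wall, centred at (x = 2827, z = 1566).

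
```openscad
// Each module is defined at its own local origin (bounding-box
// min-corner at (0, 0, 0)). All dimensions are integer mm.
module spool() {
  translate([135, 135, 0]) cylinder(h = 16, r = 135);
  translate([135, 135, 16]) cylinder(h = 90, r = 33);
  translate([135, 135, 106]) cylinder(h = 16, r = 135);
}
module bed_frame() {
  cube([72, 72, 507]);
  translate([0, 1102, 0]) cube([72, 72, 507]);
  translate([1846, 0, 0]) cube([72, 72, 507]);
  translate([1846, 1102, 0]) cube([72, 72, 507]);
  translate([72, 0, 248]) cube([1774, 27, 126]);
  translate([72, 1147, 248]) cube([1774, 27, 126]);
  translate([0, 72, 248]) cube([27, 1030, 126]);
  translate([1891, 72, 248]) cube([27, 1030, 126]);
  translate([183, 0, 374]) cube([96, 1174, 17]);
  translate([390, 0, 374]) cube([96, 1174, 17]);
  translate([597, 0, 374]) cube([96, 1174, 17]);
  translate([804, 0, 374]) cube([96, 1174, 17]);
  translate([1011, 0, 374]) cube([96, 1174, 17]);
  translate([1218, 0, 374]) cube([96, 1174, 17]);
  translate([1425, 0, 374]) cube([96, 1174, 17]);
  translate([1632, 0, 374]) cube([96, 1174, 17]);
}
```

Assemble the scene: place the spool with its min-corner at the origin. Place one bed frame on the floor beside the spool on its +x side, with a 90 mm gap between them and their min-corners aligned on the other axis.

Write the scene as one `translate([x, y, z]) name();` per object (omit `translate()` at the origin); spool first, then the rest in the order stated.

spool();
translate([360, 0, 0]) bed_frame();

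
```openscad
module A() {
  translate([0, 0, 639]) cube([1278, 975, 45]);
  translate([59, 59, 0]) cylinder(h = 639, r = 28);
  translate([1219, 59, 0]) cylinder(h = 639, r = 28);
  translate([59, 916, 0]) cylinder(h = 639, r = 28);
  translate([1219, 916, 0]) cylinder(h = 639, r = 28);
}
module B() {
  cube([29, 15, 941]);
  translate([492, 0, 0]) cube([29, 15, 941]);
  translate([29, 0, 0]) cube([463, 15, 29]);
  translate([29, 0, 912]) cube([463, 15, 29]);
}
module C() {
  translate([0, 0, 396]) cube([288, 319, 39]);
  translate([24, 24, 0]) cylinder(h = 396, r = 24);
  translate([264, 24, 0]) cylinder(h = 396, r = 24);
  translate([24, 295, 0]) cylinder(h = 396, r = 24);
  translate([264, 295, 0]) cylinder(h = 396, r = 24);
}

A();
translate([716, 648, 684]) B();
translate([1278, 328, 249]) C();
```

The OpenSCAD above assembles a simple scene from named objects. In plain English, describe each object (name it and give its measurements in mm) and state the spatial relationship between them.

A is a table with a 1278×975 mm rectangular top, 45 mm thick, top surface at z = 684 mm, supported by four round legs of 56 mm diameter, each leg's bounding box inset 31 mm from the nearest pair of top edges, running from the floor.

B is a picture frame with a 463×883 mm rectangular opening (x by z) and a uniform 29 mm border on every side. Frame depth is 15 mm along y. It is built from two vertical stiles running the full outside height and two horizontal rails spanning the gap between the stiles.

C is a four-legged stool. The seat is 288×319 mm, 39 mm thick, top at z = 435 mm. It stands on four round legs, each 48 mm in diameter, from z = 0 to the seat underside, each leg's axis is inset half a diameter from the nearest pair of seat edges (so the leg's bounding box is flush with the corner).

The picture frame is on top of the table. The stool is beside the table with their tops flush at z = 684.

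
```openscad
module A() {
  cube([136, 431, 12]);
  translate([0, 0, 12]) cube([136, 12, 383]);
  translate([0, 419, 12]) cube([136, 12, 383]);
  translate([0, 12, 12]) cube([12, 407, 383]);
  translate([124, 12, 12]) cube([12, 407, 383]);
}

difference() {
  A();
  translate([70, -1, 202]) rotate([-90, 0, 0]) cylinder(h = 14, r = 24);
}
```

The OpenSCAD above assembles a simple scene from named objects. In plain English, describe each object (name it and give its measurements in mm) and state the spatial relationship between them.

A is an open storage box with external size 136×431×395 mm and wall thickness 12 mm (the base is also 12 mm thick). The base covers the whole footprint; the four walls stand on the base, with the y-facing walls full-width and the x-facing walls fitting between their inner faces.

The open box has a circular hole of radius 24 mm through its front wall, centred at (x = 70, z = 202).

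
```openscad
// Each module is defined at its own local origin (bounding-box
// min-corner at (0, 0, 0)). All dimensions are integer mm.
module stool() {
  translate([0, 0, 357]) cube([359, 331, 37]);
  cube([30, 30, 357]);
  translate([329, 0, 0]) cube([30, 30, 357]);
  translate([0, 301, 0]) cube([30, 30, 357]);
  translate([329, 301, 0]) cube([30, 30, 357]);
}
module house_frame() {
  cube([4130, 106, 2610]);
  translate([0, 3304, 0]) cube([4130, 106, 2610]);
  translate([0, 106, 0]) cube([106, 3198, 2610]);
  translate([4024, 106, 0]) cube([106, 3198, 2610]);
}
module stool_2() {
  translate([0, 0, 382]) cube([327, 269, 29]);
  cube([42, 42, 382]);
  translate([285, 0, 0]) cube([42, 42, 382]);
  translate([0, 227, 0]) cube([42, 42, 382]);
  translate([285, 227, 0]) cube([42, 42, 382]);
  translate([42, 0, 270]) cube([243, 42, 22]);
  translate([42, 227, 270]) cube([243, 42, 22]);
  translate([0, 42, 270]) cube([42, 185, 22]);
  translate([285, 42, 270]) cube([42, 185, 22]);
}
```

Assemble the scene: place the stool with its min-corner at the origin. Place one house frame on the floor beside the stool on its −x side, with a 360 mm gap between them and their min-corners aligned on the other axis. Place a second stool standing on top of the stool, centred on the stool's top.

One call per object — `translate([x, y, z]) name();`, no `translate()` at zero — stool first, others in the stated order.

stool();
translate([-4490, 0, 0]) house_frame();
translate([16, 31, 394]) stool_2();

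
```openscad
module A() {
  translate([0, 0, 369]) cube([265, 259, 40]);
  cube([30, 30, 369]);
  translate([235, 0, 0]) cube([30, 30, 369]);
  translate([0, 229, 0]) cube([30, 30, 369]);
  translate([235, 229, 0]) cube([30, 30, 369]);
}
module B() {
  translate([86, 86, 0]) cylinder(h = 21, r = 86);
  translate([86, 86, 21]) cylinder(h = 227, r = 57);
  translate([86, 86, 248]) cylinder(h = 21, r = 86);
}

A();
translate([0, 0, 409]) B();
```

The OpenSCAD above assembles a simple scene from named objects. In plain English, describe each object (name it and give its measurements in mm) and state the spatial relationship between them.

A is a simple wooden stool: a rectangular seat 265 mm (x) by 259 mm (y), 40 mm thick, top face at z = 409 mm, on four square legs, each 30×30 mm in cross-section. The legs rest on z = 0, each flush with a corner of the seat.

B is a spool: two coaxial disc flanges of radius 86 mm and thickness 21 mm, joined by a core cylinder of radius 57 mm and height 227 mm. The lower flange rests on z = 0 and the three cylinders share a vertical axis.

The spool is on top of the stool.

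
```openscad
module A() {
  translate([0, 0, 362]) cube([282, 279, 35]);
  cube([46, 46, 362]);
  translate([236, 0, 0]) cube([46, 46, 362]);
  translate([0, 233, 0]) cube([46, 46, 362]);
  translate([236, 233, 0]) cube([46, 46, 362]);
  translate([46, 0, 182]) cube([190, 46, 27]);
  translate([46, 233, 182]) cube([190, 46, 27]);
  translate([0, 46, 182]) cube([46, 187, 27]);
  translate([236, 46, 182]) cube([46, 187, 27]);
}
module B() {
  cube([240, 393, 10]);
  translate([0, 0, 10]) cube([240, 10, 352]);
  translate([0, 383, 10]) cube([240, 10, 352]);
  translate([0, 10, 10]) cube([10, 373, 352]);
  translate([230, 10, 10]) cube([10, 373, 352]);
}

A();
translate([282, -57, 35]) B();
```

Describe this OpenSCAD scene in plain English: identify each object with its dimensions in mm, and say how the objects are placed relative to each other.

A is a simple wooden stool: a rectangular seat 282 mm (x) by 279 mm (y), 35 mm thick, top face at z = 397 mm, on four square legs, each 46×46 mm in cross-section. The legs rest on z = 0, each flush with a corner of the seat. Four stretchers, 46 mm wide and 27 mm tall, connect adjacent legs with their undersides at z = 182 mm, each running between the inner faces of the legs it joins and aligned with the legs' outer faces on the other axis.

B is an open-topped rectangular box: outside dimensions 240×393×362 mm, with a uniform wall and base thickness of 10 mm. The base is a full 240×393 slab on the floor; four walls sit on top of the base. The front and back walls (the −y and +y sides) span the full width; the two side walls fit between them.

The open box is beside the stool with their tops flush at z = 397.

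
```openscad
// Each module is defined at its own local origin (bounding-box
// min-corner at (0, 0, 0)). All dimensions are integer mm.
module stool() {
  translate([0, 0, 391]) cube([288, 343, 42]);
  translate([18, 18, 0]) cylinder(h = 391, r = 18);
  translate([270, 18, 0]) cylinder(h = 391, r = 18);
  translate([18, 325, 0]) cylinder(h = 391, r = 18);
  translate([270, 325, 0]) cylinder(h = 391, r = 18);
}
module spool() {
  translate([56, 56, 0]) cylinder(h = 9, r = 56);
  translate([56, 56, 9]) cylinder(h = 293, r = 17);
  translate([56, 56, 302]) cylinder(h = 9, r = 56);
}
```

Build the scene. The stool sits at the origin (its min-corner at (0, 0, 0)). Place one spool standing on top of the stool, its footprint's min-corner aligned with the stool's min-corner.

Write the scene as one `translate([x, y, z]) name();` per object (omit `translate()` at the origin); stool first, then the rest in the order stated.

stool();
translate([0, 0, 433]) spool();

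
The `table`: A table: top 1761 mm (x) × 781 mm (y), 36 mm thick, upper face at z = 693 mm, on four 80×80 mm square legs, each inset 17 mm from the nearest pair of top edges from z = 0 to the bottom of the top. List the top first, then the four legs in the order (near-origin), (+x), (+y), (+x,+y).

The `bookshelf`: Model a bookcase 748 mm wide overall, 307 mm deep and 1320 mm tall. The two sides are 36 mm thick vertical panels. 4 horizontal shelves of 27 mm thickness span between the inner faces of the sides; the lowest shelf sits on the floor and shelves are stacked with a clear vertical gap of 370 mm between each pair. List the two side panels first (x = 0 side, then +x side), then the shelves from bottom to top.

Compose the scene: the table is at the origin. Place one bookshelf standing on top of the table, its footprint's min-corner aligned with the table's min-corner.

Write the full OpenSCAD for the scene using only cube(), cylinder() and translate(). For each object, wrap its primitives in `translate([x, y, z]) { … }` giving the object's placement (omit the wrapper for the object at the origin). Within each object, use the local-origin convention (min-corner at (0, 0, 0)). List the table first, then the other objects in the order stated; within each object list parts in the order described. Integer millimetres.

translate([0, 0, 657]) cube([1761, 781, 36]);
translate([17, 17, 0]) cube([80, 80, 657]);
translate([1664, 17, 0]) cube([80, 80, 657]);
translate([17, 684, 0]) cube([80, 80, 657]);
translate([1664, 684, 0]) cube([80, 80, 657]);
translate([0, 0, 693]) {
  cube([36, 307, 1320]);
  translate([712, 0, 0]) cube([36, 307, 1320]);
  translate([36, 0, 0]) cube([676, 307, 27]);
  translate([36, 0, 397]) cube([676, 307, 27]);
  translate([36, 0, 794]) cube([676, 307, 27]);
  translate([36, 0, 1191]) cube([676, 307, 27]);
}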